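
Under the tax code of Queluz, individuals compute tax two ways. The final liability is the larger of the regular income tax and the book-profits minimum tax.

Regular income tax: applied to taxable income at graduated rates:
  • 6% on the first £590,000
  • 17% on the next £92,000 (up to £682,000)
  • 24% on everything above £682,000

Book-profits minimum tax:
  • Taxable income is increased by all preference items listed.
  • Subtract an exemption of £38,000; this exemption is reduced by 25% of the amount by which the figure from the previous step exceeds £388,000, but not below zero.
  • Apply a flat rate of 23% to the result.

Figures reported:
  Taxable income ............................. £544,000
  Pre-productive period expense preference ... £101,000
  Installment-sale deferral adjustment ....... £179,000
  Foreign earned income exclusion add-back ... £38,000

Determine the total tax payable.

Regular income tax:
  £544,000 × 6% = £32,640

Book-profits minimum tax:
  Adjusted income: £544,000 + £101,000 + £179,000 + £38,000 = £862,000
  Exemption: 25% × (£862,000 − £388,000) = £118,500 ≥ £38,000, so the exemption is fully phased out
  Base: £862,000 − £0 = £862,000
  £862,000 × 23% = £198,260

£198,260 > £32,640, so the book-profits minimum tax is the binding amount.

£198,260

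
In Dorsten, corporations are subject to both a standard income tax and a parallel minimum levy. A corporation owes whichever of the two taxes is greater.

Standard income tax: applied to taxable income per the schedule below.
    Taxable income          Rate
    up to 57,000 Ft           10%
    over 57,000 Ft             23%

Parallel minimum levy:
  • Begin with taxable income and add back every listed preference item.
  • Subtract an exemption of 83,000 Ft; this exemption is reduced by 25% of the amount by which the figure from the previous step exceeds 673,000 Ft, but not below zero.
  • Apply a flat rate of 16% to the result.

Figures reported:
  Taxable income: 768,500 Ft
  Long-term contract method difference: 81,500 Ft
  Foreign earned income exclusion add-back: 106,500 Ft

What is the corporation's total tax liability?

Standard income tax:
  57,000 Ft × 10% = 5,700 Ft
  711,500 Ft × 23% = 163,645 Ft
  → 169,345 Ft

Parallel minimum levy:
  Adjusted income: 768,500 Ft + 81,500 Ft + 106,500 Ft = 956,500 Ft
  Exemption: 83,000 Ft − 25% × (956,500 Ft − 673,000 Ft) = 83,000 Ft − 70,875 Ft = 12,125 Ft
  Base: 956,500 Ft − 12,125 Ft = 944,375 Ft
  944,375 Ft × 16% = 151,100 Ft

169,345 Ft > 151,100 Ft, so the standard income tax governs.

169,345 Ft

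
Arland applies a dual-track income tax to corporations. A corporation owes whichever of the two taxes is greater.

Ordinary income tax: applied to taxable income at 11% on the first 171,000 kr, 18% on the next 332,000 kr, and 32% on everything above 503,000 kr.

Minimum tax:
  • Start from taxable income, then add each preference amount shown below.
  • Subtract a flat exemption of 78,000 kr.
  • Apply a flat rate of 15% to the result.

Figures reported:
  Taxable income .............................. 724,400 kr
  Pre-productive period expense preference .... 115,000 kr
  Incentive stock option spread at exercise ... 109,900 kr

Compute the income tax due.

Ordinary income tax:
  171,000 kr × 11% = 18,810 kr
  332,000 kr × 18% = 59,760 kr
  221,400 kr × 32% = 70,848 kr
  → 149,418 kr

Minimum tax:
  Adjusted income: 724,400 kr + 115,000 kr + 109,900 kr = 949,300 kr
  Less exemption 78,000 kr → base 871,300 kr
  871,300 kr × 15% = 130,695 kr

149,418 kr > 130,695 kr, so the ordinary income tax governs.

149,418 kr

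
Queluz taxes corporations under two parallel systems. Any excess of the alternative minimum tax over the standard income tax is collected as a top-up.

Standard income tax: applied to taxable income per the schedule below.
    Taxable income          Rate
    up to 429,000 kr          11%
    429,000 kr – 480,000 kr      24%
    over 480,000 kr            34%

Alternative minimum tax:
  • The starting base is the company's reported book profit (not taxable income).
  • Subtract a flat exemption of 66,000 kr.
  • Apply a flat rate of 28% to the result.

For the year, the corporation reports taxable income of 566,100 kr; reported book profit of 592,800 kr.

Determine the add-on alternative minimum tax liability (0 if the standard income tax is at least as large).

58,800 kr

Alternative minimum tax:
  Base (reported book profit): 592,800 kr
  Less exemption 66,000 kr → base 526,800 kr
  526,800 kr × 28% = 147,504 kr

Standard income tax:
  429,000 kr × 11% = 47,190 kr
  51,000 kr × 24% = 12,240 kr
  86,100 kr × 34% = 29,274 kr
  → 88,704 kr

Excess of alternative minimum tax over standard income tax: 147,504 kr − 88,704 kr = 58,800 kr.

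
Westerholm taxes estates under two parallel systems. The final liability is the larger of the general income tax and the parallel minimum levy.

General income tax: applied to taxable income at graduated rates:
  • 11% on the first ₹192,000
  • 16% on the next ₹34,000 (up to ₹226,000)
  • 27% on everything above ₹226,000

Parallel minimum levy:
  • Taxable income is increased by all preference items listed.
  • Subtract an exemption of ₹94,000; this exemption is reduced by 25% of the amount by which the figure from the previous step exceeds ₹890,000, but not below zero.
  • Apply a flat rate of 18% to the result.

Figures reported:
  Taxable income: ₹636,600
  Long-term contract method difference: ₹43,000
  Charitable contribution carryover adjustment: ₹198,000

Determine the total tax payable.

₹141,048

Parallel minimum levy:
  Adjusted income: ₹636,600 + ₹43,000 + ₹198,000 = ₹877,600
  Exemption: ₹877,600 ≤ ₹890,000, so full ₹94,000 applies
  Base: ₹877,600 − ₹94,000 = ₹783,600
  ₹783,600 × 18% = ₹141,048

General income tax:
  ₹192,000 × 11% = ₹21,120
  ₹34,000 × 16% = ₹5,440
  ₹410,600 × 27% = ₹110,862
  → ₹137,422

₹141,048 > ₹137,422, so the parallel minimum levy is the binding amount.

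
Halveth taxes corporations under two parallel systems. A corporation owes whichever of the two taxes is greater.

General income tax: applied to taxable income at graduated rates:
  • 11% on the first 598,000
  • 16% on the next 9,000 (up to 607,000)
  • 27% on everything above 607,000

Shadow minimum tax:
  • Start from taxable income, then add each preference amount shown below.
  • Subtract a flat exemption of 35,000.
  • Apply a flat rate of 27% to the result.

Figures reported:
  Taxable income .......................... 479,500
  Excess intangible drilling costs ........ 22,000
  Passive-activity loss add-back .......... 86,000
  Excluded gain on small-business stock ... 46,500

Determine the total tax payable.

Shadow minimum tax:
  Adjusted income: 479,500 + 22,000 + 86,000 + 46,500 = 634,000
  Less exemption 35,000 → base 599,000
  599,000 × 27% = 161,730

General income tax:
  479,500 × 11% = 52,745

161,730 > 52,745, so the shadow minimum tax is the binding amount.

161,730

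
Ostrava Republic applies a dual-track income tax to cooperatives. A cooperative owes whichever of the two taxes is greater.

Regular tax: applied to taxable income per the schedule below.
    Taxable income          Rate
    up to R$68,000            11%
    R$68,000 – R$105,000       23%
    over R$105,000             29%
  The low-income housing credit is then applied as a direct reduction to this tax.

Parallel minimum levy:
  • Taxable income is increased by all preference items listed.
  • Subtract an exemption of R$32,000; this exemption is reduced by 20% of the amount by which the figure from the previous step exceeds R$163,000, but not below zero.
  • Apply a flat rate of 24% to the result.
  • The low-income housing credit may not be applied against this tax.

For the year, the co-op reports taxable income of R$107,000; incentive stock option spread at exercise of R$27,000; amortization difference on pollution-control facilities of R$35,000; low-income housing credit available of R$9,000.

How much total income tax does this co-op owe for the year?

Parallel minimum levy:
  Adjusted income: R$107,000 + R$27,000 + R$35,000 = R$169,000
  Exemption: R$32,000 − 20% × (R$169,000 − R$163,000) = R$32,000 − R$1,200 = R$30,800
  Base: R$169,000 − R$30,800 = R$138,200
  R$138,200 × 24% = R$33,168

Regular tax:
  R$68,000 × 11% = R$7,480
  R$37,000 × 23% = R$8,510
  R$2,000 × 29% = R$580
  → R$16,570
  Less low-income housing credit R$9,000 → R$7,570

R$33,168 > R$7,570, so the parallel minimum levy is the binding amount.

R$33,168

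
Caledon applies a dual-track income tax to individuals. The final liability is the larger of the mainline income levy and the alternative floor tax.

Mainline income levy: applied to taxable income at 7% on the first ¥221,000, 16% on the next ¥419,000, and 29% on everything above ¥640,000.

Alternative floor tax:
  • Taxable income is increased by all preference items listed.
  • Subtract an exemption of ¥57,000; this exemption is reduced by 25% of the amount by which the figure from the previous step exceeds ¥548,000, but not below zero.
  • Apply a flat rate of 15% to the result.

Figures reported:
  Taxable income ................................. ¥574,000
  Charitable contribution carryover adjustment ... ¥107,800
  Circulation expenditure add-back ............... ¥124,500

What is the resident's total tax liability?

¥120,945

Mainline income levy:
  ¥221,000 × 7% = ¥15,470
  ¥353,000 × 16% = ¥56,480
  → ¥71,950

Alternative floor tax:
  Adjusted income: ¥574,000 + ¥107,800 + ¥124,500 = ¥806,300
  Exemption: 25% × (¥806,300 − ¥548,000) = ¥64,575 ≥ ¥57,000, so the exemption is fully phased out
  Base: ¥806,300 − ¥0 = ¥806,300
  ¥806,300 × 15% = ¥120,945

¥120,945 > ¥71,950, so the alternative floor tax is the binding amount.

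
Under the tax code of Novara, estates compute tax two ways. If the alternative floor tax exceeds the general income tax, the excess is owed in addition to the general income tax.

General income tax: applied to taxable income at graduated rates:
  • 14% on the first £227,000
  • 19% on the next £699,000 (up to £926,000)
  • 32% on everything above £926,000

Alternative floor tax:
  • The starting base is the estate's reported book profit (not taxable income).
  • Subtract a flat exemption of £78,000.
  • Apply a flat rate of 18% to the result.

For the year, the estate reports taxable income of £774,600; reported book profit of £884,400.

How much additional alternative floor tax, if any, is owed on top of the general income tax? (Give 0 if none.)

General income tax:
  £227,000 × 14% = £31,780
  £547,600 × 19% = £104,044
  → £135,824

Alternative floor tax:
  Base (reported book profit): £884,400
  Less exemption £78,000 → base £806,400
  £806,400 × 18% = £145,152

Excess of alternative floor tax over general income tax: £145,152 − £135,824 = £9,328.

£9,328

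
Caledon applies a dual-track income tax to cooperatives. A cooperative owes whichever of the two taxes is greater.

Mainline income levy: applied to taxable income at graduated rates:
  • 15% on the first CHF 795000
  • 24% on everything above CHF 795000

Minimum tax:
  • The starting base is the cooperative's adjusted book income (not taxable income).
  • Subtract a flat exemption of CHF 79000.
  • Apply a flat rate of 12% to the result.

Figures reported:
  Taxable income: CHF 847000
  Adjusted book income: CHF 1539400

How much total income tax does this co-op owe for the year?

CHF 175248

Mainline income levy:
  CHF 795000 × 15% = CHF 119250
  CHF 52000 × 24% = CHF 12480
  → CHF 131730

Minimum tax:
  Base (adjusted book income): CHF 1539400
  Less exemption CHF 79000 → base CHF 1460400
  CHF 1460400 × 12% = CHF 175248

CHF 175248 > CHF 131730, so the minimum tax is the binding amount.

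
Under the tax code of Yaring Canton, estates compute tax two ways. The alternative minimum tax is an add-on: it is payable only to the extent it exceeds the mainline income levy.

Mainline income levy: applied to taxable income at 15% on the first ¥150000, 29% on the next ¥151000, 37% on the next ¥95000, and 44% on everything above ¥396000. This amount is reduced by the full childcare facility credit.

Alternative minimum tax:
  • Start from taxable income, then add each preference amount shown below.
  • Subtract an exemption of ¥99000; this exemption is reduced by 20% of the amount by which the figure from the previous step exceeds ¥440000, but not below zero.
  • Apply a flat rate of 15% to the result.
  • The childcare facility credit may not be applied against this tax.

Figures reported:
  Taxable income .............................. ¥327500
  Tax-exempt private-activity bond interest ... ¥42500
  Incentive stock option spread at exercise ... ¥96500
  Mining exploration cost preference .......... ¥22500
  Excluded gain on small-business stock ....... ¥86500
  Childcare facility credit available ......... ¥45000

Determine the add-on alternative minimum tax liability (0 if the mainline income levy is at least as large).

¥44445

Mainline income levy:
  ¥150000 × 15% = ¥22500
  ¥151000 × 29% = ¥43790
  ¥26500 × 37% = ¥9805
  → ¥76095
  Less childcare facility credit ¥45000 → ¥31095

Alternative minimum tax:
  Adjusted income: ¥327500 + ¥42500 + ¥96500 + ¥22500 + ¥86500 = ¥575500
  Exemption: ¥99000 − 20% × (¥575500 − ¥440000) = ¥99000 − ¥27100 = ¥71900
  Base: ¥575500 − ¥71900 = ¥503600
  ¥503600 × 15% = ¥75540

Excess of alternative minimum tax over mainline income levy: ¥75540 − ¥31095 = ¥44445.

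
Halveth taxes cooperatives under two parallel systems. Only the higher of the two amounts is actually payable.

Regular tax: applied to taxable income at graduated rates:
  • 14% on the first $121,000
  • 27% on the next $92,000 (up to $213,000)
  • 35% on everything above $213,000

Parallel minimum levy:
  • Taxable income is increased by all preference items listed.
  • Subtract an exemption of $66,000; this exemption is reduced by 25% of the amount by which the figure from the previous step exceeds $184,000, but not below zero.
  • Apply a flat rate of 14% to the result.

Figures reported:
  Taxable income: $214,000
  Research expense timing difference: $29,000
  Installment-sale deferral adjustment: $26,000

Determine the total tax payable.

$42,130

Regular tax:
  $121,000 × 14% = $16,940
  $92,000 × 27% = $24,840
  $1,000 × 35% = $350
  → $42,130

Parallel minimum levy:
  Adjusted income: $214,000 + $29,000 + $26,000 = $269,000
  Exemption: $66,000 − 25% × ($269,000 − $184,000) = $66,000 − $21,250 = $44,750
  Base: $269,000 − $44,750 = $224,250
  $224,250 × 14% = $31,395

$42,130 > $31,395, so the regular tax governs.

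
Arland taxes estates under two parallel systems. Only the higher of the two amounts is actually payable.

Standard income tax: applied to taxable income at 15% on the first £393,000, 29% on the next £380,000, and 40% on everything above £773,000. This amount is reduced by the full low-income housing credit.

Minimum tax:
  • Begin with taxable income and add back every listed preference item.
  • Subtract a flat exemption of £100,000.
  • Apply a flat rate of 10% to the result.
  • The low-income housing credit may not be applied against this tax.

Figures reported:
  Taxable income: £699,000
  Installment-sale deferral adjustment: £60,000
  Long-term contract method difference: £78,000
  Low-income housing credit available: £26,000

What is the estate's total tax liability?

£121,690

Minimum tax:
  Adjusted income: £699,000 + £60,000 + £78,000 = £837,000
  Less exemption £100,000 → base £737,000
  £737,000 × 10% = £73,700

Standard income tax:
  £393,000 × 15% = £58,950
  £306,000 × 29% = £88,740
  → £147,690
  Less low-income housing credit £26,000 → £121,690

£121,690 > £73,700, so the standard income tax governs.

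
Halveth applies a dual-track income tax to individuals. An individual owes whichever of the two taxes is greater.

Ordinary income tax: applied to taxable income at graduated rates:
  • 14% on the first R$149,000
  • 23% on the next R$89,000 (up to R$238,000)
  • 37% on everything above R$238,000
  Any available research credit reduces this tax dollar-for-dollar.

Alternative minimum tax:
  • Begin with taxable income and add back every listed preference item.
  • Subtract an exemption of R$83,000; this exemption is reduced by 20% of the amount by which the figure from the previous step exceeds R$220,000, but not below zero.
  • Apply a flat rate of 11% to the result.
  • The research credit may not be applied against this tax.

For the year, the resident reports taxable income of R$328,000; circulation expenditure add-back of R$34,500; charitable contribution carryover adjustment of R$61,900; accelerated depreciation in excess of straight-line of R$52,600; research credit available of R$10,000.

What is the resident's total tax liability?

R$64,630

Alternative minimum tax:
  Adjusted income: R$328,000 + R$34,500 + R$61,900 + R$52,600 = R$477,000
  Exemption: R$83,000 − 20% × (R$477,000 − R$220,000) = R$83,000 − R$51,400 = R$31,600
  Base: R$477,000 − R$31,600 = R$445,400
  R$445,400 × 11% = R$48,994

Ordinary income tax:
  R$149,000 × 14% = R$20,860
  R$89,000 × 23% = R$20,470
  R$90,000 × 37% = R$33,300
  → R$74,630
  Less research credit R$10,000 → R$64,630

R$64,630 > R$48,994, so the ordinary income tax governs.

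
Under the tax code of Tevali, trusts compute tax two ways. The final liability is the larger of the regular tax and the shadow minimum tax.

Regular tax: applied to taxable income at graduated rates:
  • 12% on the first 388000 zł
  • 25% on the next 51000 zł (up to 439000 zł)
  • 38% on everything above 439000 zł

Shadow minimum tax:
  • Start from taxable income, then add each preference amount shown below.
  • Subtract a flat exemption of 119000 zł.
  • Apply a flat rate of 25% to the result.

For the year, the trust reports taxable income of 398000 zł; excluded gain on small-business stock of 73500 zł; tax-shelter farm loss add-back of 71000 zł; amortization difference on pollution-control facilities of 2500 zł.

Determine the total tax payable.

106500 zł

Regular tax:
  388000 zł × 12% = 46560 zł
  10000 zł × 25% = 2500 zł
  → 49060 zł

Shadow minimum tax:
  Adjusted income: 398000 zł + 73500 zł + 71000 zł + 2500 zł = 545000 zł
  Less exemption 119000 zł → base 426000 zł
  426000 zł × 25% = 106500 zł

106500 zł > 49060 zł, so the shadow minimum tax is the binding amount.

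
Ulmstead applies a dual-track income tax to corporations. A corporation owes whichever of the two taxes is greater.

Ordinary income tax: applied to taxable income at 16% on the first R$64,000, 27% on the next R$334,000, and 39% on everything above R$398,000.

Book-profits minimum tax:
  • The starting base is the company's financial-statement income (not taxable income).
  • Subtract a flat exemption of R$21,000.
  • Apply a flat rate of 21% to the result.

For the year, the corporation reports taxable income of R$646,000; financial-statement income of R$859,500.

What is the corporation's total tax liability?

R$197,140

Book-profits minimum tax:
  Base (financial-statement income): R$859,500
  Less exemption R$21,000 → base R$838,500
  R$838,500 × 21% = R$176,085

Ordinary income tax:
  R$64,000 × 16% = R$10,240
  R$334,000 × 27% = R$90,180
  R$248,000 × 39% = R$96,720
  → R$197,140

R$197,140 > R$176,085, so the ordinary income tax governs.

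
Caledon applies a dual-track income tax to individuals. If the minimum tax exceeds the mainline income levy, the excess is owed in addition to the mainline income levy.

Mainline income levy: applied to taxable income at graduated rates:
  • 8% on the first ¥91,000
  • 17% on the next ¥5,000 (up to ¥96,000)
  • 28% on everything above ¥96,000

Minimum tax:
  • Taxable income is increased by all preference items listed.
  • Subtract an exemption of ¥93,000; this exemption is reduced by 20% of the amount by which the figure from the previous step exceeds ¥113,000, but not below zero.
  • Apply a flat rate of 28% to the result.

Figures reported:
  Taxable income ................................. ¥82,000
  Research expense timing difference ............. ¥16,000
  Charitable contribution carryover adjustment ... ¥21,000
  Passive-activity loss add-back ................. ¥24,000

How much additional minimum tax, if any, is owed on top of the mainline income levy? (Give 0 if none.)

¥9,120

Minimum tax:
  Adjusted income: ¥82,000 + ¥16,000 + ¥21,000 + ¥24,000 = ¥143,000
  Exemption: ¥93,000 − 20% × (¥143,000 − ¥113,000) = ¥93,000 − ¥6,000 = ¥87,000
  Base: ¥143,000 − ¥87,000 = ¥56,000
  ¥56,000 × 28% = ¥15,680

Mainline income levy:
  ¥82,000 × 8% = ¥6,560

Excess of minimum tax over mainline income levy: ¥15,680 − ¥6,560 = ¥9,120.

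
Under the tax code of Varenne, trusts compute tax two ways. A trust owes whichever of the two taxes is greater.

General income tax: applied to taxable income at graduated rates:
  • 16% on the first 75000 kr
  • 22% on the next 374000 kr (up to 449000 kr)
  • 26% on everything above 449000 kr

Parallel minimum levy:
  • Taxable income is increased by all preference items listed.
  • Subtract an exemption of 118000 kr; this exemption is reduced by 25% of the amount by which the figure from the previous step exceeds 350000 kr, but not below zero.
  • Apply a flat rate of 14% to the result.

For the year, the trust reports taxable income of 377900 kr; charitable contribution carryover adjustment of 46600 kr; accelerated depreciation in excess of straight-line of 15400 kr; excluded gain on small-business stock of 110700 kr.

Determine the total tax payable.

78638 kr

General income tax:
  75000 kr × 16% = 12000 kr
  302900 kr × 22% = 66638 kr
  → 78638 kr

Parallel minimum levy:
  Adjusted income: 377900 kr + 46600 kr + 15400 kr + 110700 kr = 550600 kr
  Exemption: 118000 kr − 25% × (550600 kr − 350000 kr) = 118000 kr − 50150 kr = 67850 kr
  Base: 550600 kr − 67850 kr = 482750 kr
  482750 kr × 14% = 67585 kr

78638 kr > 67585 kr, so the general income tax governs.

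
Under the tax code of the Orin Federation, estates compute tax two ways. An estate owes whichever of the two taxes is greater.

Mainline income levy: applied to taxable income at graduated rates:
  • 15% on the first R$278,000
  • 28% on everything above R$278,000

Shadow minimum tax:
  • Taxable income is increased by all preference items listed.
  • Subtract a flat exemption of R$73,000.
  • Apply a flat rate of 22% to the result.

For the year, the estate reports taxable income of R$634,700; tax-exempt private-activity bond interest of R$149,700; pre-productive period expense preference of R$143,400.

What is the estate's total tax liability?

R$188,056

Shadow minimum tax:
  Adjusted income: R$634,700 + R$149,700 + R$143,400 = R$927,800
  Less exemption R$73,000 → base R$854,800
  R$854,800 × 22% = R$188,056

Mainline income levy:
  R$278,000 × 15% = R$41,700
  R$356,700 × 28% = R$99,876
  → R$141,576

R$188,056 > R$141,576, so the shadow minimum tax is the binding amount.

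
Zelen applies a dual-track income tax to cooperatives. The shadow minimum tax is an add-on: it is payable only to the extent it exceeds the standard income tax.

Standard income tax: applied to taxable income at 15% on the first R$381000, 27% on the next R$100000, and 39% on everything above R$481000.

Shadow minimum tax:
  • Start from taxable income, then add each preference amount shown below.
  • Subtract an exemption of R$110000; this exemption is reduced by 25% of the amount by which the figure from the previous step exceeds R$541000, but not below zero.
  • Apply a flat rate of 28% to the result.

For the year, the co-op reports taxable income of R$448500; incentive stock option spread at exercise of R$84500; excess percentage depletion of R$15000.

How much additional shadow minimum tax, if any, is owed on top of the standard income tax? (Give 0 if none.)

R$47755

Standard income tax:
  R$381000 × 15% = R$57150
  R$67500 × 27% = R$18225
  → R$75375

Shadow minimum tax:
  Adjusted income: R$448500 + R$84500 + R$15000 = R$548000
  Exemption: R$110000 − 25% × (R$548000 − R$541000) = R$110000 − R$1750 = R$108250
  Base: R$548000 − R$108250 = R$439750
  R$439750 × 28% = R$123130

Excess of shadow minimum tax over standard income tax: R$123130 − R$75375 = R$47755.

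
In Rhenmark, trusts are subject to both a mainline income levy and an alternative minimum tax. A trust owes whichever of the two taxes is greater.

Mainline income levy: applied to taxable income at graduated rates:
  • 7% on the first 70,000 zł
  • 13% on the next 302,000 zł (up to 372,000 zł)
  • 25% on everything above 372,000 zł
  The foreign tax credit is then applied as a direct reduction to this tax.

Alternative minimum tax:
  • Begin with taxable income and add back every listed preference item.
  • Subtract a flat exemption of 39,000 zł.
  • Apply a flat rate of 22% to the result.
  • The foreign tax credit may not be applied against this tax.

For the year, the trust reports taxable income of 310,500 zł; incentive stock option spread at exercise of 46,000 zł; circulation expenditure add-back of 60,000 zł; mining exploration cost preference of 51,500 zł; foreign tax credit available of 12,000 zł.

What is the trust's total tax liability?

Mainline income levy:
  70,000 zł × 7% = 4,900 zł
  240,500 zł × 13% = 31,265 zł
  → 36,165 zł
  Less foreign tax credit 12,000 zł → 24,165 zł

Alternative minimum tax:
  Adjusted income: 310,500 zł + 46,000 zł + 60,000 zł + 51,500 zł = 468,000 zł
  Less exemption 39,000 zł → base 429,000 zł
  429,000 zł × 22% = 94,380 zł

94,380 zł > 24,165 zł, so the alternative minimum tax is the binding amount.

94,380 zł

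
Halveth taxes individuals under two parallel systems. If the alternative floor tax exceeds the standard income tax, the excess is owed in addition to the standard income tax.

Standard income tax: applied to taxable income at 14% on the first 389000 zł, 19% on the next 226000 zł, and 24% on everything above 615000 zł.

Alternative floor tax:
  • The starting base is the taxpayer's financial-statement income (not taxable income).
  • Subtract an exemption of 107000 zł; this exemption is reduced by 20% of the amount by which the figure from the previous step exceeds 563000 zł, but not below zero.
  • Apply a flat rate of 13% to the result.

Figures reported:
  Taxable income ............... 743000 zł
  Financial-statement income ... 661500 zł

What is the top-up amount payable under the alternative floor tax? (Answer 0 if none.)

Standard income tax:
  389000 zł × 14% = 54460 zł
  226000 zł × 19% = 42940 zł
  128000 zł × 24% = 30720 zł
  → 128120 zł

Alternative floor tax:
  Base (financial-statement income): 661500 zł
  Exemption: 107000 zł − 20% × (661500 zł − 563000 zł) = 107000 zł − 19700 zł = 87300 zł
  Base: 661500 zł − 87300 zł = 574200 zł
  574200 zł × 13% = 74646 zł

74646 zł ≤ 128120 zł, so no add-on is due.

0 zł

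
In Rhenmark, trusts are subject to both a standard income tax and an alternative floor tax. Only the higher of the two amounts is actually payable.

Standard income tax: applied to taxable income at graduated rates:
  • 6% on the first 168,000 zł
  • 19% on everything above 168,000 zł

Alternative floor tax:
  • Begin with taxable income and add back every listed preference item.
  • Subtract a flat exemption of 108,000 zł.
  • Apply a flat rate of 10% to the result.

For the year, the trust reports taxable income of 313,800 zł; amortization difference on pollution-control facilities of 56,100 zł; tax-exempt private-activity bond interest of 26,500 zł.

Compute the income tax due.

37,782 zł

Alternative floor tax:
  Adjusted income: 313,800 zł + 56,100 zł + 26,500 zł = 396,400 zł
  Less exemption 108,000 zł → base 288,400 zł
  288,400 zł × 10% = 28,840 zł

Standard income tax:
  168,000 zł × 6% = 10,080 zł
  145,800 zł × 19% = 27,702 zł
  → 37,782 zł

37,782 zł > 28,840 zł, so the standard income tax governs.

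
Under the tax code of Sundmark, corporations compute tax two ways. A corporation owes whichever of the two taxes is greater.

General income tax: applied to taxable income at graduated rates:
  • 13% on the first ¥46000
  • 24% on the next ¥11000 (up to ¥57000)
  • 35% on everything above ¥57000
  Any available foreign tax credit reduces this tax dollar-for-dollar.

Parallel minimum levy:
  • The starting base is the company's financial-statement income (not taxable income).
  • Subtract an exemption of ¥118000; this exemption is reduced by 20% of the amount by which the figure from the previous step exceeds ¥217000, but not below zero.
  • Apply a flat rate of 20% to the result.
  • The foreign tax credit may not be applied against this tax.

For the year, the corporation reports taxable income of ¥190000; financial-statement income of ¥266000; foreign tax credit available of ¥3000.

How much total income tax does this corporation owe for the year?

¥52170

General income tax:
  ¥46000 × 13% = ¥5980
  ¥11000 × 24% = ¥2640
  ¥133000 × 35% = ¥46550
  → ¥55170
  Less foreign tax credit ¥3000 → ¥52170

Parallel minimum levy:
  Base (financial-statement income): ¥266000
  Exemption: ¥118000 − 20% × (¥266000 − ¥217000) = ¥118000 − ¥9800 = ¥108200
  Base: ¥266000 − ¥108200 = ¥157800
  ¥157800 × 20% = ¥31560

¥52170 > ¥31560, so the general income tax governs.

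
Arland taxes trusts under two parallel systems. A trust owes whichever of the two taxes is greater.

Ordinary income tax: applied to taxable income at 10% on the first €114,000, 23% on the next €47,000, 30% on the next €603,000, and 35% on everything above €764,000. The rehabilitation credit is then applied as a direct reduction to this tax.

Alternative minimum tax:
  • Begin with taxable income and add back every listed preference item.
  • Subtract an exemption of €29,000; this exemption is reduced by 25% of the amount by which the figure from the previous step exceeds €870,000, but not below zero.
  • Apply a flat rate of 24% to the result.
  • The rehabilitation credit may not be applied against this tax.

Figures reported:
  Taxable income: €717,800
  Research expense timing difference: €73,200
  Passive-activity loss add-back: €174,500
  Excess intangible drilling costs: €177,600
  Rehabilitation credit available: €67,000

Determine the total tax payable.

€274,344

Ordinary income tax:
  €114,000 × 10% = €11,400
  €47,000 × 23% = €10,810
  €556,800 × 30% = €167,040
  → €189,250
  Less rehabilitation credit €67,000 → €122,250

Alternative minimum tax:
  Adjusted income: €717,800 + €73,200 + €174,500 + €177,600 = €1,143,100
  Exemption: 25% × (€1,143,100 − €870,000) = €68,275 ≥ €29,000, so the exemption is fully phased out
  Base: €1,143,100 − €0 = €1,143,100
  €1,143,100 × 24% = €274,344

€274,344 > €122,250, so the alternative minimum tax is the binding amount.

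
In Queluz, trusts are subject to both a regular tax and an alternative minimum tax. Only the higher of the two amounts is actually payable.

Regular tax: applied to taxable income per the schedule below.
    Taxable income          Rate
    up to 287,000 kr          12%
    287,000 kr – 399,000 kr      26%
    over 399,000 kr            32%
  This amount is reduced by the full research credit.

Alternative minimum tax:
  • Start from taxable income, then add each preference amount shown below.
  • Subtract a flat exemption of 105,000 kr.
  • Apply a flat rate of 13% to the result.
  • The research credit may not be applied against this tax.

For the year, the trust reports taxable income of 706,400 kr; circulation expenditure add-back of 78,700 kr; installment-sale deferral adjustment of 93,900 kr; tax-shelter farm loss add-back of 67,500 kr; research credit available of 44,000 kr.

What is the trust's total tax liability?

Alternative minimum tax:
  Adjusted income: 706,400 kr + 78,700 kr + 93,900 kr + 67,500 kr = 946,500 kr
  Less exemption 105,000 kr → base 841,500 kr
  841,500 kr × 13% = 109,395 kr

Regular tax:
  287,000 kr × 12% = 34,440 kr
  112,000 kr × 26% = 29,120 kr
  307,400 kr × 32% = 98,368 kr
  → 161,928 kr
  Less research credit 44,000 kr → 117,928 kr

117,928 kr > 109,395 kr, so the regular tax governs.

117,928 kr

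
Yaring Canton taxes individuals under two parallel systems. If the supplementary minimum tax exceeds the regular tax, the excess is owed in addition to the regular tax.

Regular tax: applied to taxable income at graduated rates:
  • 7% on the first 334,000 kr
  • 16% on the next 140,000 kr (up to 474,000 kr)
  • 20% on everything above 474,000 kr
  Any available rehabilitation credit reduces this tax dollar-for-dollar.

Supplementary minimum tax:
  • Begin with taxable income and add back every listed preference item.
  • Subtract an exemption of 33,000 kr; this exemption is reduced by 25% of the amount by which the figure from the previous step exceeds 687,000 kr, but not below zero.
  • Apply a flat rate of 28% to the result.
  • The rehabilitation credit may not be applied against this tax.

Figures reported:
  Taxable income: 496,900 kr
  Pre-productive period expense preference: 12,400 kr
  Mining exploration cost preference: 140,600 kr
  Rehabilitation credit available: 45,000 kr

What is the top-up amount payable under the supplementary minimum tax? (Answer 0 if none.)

Supplementary minimum tax:
  Adjusted income: 496,900 kr + 12,400 kr + 140,600 kr = 649,900 kr
  Exemption: 649,900 kr ≤ 687,000 kr, so full 33,000 kr applies
  Base: 649,900 kr − 33,000 kr = 616,900 kr
  616,900 kr × 28% = 172,732 kr

Regular tax:
  334,000 kr × 7% = 23,380 kr
  140,000 kr × 16% = 22,400 kr
  22,900 kr × 20% = 4,580 kr
  → 50,360 kr
  Less rehabilitation credit 45,000 kr → 5,360 kr

Excess of supplementary minimum tax over regular tax: 172,732 kr − 5,360 kr = 167,372 kr.

167,372 kr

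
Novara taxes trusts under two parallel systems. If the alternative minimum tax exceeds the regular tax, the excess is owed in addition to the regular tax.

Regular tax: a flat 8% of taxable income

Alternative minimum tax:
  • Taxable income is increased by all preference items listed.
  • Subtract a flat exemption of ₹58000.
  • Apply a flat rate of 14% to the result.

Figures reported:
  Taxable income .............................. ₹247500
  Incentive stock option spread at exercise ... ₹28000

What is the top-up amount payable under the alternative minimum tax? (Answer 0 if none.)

₹10650

Alternative minimum tax:
  Adjusted income: ₹247500 + ₹28000 = ₹275500
  Less exemption ₹58000 → base ₹217500
  ₹217500 × 14% = ₹30450

Regular tax:
  ₹247500 × 8% = ₹19800

Excess of alternative minimum tax over regular tax: ₹30450 − ₹19800 = ₹10650.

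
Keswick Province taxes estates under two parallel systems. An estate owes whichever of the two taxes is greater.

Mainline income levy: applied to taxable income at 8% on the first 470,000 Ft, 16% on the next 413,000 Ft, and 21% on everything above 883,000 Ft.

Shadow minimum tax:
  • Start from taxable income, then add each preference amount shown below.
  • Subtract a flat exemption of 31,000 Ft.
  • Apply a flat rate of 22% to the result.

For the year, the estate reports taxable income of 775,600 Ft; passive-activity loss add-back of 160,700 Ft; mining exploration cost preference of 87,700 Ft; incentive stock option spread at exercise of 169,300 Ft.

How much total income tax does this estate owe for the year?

Mainline income levy:
  470,000 Ft × 8% = 37,600 Ft
  305,600 Ft × 16% = 48,896 Ft
  → 86,496 Ft

Shadow minimum tax:
  Adjusted income: 775,600 Ft + 160,700 Ft + 87,700 Ft + 169,300 Ft = 1,193,300 Ft
  Less exemption 31,000 Ft → base 1,162,300 Ft
  1,162,300 Ft × 22% = 255,706 Ft

255,706 Ft > 86,496 Ft, so the shadow minimum tax is the binding amount.

255,706 Ft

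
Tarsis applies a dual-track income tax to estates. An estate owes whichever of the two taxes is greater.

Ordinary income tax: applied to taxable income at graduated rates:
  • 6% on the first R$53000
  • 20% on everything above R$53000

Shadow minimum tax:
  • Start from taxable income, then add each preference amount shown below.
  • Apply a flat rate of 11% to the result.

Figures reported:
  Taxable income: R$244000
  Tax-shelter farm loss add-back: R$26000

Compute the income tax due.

R$41380

Shadow minimum tax:
  Adjusted income: R$244000 + R$26000 = R$270000
  R$270000 × 11% = R$29700

Ordinary income tax:
  R$53000 × 6% = R$3180
  R$191000 × 20% = R$38200
  → R$41380

R$41380 > R$29700, so the ordinary income tax governs.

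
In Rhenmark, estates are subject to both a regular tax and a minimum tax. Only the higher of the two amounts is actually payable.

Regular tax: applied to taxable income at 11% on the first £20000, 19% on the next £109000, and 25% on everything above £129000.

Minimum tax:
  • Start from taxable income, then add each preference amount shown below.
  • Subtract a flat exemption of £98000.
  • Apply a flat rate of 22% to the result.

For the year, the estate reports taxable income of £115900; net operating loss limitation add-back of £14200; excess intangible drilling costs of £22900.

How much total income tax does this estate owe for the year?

£20421

Regular tax:
  £20000 × 11% = £2200
  £95900 × 19% = £18221
  → £20421

Minimum tax:
  Adjusted income: £115900 + £14200 + £22900 = £153000
  Less exemption £98000 → base £55000
  £55000 × 22% = £12100

£20421 > £12100, so the regular tax governs.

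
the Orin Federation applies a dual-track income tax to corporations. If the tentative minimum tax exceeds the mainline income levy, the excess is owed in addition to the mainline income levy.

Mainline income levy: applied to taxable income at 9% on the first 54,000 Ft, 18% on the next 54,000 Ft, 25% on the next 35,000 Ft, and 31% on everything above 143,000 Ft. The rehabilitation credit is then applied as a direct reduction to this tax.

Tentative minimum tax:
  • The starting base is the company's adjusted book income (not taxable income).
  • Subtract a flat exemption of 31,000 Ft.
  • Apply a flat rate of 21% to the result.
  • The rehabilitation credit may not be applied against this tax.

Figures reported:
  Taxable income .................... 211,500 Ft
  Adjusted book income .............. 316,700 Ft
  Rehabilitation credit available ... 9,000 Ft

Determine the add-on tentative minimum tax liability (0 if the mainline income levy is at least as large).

Tentative minimum tax:
  Base (adjusted book income): 316,700 Ft
  Less exemption 31,000 Ft → base 285,700 Ft
  285,700 Ft × 21% = 59,997 Ft

Mainline income levy:
  54,000 Ft × 9% = 4,860 Ft
  54,000 Ft × 18% = 9,720 Ft
  35,000 Ft × 25% = 8,750 Ft
  68,500 Ft × 31% = 21,235 Ft
  → 44,565 Ft
  Less rehabilitation credit 9,000 Ft → 35,565 Ft

Excess of tentative minimum tax over mainline income levy: 59,997 Ft − 35,565 Ft = 24,432 Ft.

24,432 Ft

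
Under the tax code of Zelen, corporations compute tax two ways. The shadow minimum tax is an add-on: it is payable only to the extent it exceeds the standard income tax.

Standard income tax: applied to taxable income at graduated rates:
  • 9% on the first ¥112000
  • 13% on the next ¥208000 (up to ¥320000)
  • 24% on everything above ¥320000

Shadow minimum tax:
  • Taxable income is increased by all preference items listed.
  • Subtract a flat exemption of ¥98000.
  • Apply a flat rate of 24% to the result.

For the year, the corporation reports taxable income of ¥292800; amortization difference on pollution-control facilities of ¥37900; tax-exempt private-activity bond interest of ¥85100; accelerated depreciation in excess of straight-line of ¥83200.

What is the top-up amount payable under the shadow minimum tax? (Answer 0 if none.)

¥62656

Shadow minimum tax:
  Adjusted income: ¥292800 + ¥37900 + ¥85100 + ¥83200 = ¥499000
  Less exemption ¥98000 → base ¥401000
  ¥401000 × 24% = ¥96240

Standard income tax:
  ¥112000 × 9% = ¥10080
  ¥180800 × 13% = ¥23504
  → ¥33584

Excess of shadow minimum tax over standard income tax: ¥96240 − ¥33584 = ¥62656.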